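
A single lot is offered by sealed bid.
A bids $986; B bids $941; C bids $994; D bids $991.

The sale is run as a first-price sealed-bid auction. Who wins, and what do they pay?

Sorting bids: 994 (C) > 991 (D) > 986 (A) > 941 (B)
C is highest → pays own bid, $994.

C pays $994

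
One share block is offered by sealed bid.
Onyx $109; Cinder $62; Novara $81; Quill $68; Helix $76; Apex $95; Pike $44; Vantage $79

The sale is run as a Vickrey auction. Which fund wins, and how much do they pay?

Onyx pays $95

Rule: the highest bidder wins and pays the second-highest bid.
Sorting bids: 109 (Onyx) > 95 (Apex) > 81 (Novara) > 79 (Vantage) > 76 (Helix) > 68 (Quill) > …
Onyx wins with the highest bid; price is set by the runner-up at $95.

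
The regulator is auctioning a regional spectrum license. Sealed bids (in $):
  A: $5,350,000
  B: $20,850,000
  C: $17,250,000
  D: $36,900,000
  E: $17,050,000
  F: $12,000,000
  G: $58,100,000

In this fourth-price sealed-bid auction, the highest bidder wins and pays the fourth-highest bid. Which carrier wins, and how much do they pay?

G pays $17,250,000

Sorting bids: 58,100,000 (G) > 36,900,000 (D) > 20,850,000 (B) > 17,250,000 (C) > 17,050,000 (E) > 12,000,000 (F) > …
G wins; payment is bid #4 in the ranking = $17,250,000.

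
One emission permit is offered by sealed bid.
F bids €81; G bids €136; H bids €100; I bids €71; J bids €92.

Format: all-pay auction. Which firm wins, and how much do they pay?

G pays €136

Rule: the highest bidder wins the item, but every bidder pays their own bid.
Sorting bids: 136 (G) > 100 (H) > 92 (J) > 81 (F) > 71 (I)
G wins with the top bid; all bids are sunk regardless.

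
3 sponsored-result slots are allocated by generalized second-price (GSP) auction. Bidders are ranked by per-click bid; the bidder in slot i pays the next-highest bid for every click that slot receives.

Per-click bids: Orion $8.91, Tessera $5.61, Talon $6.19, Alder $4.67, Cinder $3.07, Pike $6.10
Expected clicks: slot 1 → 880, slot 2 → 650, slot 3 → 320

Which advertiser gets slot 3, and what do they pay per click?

Pike; $5.61 per click

Per-click bids in order: $8.91 (Orion) > $6.19 (Talon) > $6.10 (Pike) > $5.61 (Tessera) > …
Slot 3 goes to the third-ranked bidder, Pike, who pays the next bid down: $5.61/click.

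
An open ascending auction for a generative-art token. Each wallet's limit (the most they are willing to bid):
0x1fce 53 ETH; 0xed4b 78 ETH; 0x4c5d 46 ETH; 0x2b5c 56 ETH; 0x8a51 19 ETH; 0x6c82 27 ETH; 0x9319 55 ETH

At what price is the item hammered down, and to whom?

Sorting limits: 78 (0xed4b) > 56 (0x2b5c) > 55 (0x9319) > 53 (0x1fce) > 46 (0x4c5d) > 27 (0x6c82) > …
Bidding ends when 0x2b5c exits at 56 ETH; 0xed4b takes it.

0xed4b wins at 56 ETH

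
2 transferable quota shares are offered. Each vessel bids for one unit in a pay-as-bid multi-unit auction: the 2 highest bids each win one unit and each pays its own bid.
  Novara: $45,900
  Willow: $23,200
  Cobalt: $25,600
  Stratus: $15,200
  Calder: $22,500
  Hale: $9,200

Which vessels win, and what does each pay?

Novara $45,900, Cobalt $25,600

Bids ranked high→low: 45,900 (Novara), 25,600 (Cobalt), 23,200 (Willow), 22,500 (Calder), …
The 2 highest are Novara, Cobalt.
Each winner pays its own bid: Novara $45,900, Cobalt $25,600.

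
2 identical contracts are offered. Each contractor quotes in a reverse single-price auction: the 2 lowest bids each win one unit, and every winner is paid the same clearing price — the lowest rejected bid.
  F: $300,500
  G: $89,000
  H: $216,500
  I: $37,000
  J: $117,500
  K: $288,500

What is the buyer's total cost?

Total cost: $235,000

Ordering the bids: 37,000 (I), 89,000 (G), 117,500 (J), 216,500 (H), …
Lowest 2: I, G.
Clearing price = lowest rejected bid = $117,500.
Total cost = 2 × $117,500 = $235,000.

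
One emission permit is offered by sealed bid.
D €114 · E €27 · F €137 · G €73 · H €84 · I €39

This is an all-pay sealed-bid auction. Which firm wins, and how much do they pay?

F pays €137

Rule: the highest bidder wins the item, but every bidder pays their own bid.
Bids ranked: 137 (F) > 114 (D) > 84 (H) > 73 (G) > 39 (I) > 27 (E)
F wins with the top bid; all bids are sunk regardless.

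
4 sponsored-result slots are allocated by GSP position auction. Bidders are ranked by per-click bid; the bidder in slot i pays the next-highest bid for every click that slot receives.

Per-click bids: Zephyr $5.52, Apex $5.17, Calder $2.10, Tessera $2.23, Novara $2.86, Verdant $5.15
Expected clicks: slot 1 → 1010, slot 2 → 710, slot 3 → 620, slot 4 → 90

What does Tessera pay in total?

Tessera pays $0.00

Sorting advertisers: $5.52 (Zephyr) > $5.17 (Apex) > $5.15 (Verdant) > $2.86 (Novara) > $2.23 (Tessera) > …
Tessera ranks below slot 4 → no slot, pays nothing.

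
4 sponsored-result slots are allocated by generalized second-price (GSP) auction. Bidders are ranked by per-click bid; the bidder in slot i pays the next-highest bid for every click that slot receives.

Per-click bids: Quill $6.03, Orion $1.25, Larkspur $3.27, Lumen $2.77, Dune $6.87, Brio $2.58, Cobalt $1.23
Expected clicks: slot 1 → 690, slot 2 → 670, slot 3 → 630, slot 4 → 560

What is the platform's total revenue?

Sorting advertisers: $6.87 (Dune) > $6.03 (Quill) > $3.27 (Larkspur) > $2.77 (Lumen) > $2.58 (Brio) > …
Slot 1: Dune pays $6.03 × 690 = $4160.70
Slot 2: Quill pays $3.27 × 670 = $2190.90
Slot 3: Larkspur pays $2.77 × 630 = $1745.10
Slot 4: Lumen pays $2.58 × 560 = $1444.80
Total = $9541.50

Total revenue: $9541.50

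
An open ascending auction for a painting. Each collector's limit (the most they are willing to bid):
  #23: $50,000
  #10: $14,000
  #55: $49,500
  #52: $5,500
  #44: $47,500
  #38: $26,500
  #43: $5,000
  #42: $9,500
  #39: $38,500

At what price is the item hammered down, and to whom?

Ascending (English) auction: the price rises until one bidder remains; the winner pays the price at which the last rival dropped out.
Sorting limits: 50,000 (#23) > 49,500 (#55) > 47,500 (#44) > 38,500 (#39) > 26,500 (#38) > 14,000 (#10) > …
Bidding ends when #55 exits at $49,500; #23 takes it.

#23 wins at $49,500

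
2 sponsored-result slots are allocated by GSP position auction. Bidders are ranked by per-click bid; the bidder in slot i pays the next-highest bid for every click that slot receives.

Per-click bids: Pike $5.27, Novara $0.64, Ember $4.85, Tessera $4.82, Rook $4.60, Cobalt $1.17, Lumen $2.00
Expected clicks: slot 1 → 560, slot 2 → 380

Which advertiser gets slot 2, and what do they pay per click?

Ember; $4.82 per click

Ranked by bid: $5.27 (Pike) > $4.85 (Ember) > $4.82 (Tessera) > …
Slot 2 goes to the second-ranked bidder, Ember, who pays the next bid down: $4.82/click.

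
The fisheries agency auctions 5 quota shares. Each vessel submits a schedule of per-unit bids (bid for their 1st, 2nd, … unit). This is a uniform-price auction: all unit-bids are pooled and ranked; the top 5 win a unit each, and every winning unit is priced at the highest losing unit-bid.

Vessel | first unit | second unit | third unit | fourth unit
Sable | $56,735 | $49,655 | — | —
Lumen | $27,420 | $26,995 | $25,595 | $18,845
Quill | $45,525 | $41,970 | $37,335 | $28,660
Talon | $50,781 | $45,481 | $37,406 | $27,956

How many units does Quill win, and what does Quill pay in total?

Quill: 1 unit, pays $41,970

Pooled unit-bids ranked (top 5): 56,735 (Sable-1), 50,781 (Talon-1), 49,655 (Sable-2), 45,525 (Quill-1), 45,481 (Talon-2)
Highest rejected unit-bid = $41,970.
Quill wins 1 unit(s) at $41,970 each.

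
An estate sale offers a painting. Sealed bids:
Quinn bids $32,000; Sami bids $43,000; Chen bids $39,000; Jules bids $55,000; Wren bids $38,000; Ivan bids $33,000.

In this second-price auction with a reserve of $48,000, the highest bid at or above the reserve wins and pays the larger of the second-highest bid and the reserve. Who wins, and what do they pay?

Second-price auction with a reserve of $48,000: the highest bid at or above the reserve wins and pays the larger of the second-highest bid and the reserve.
Sorting bids: 55,000 (Jules) > 43,000 (Sami) > 39,000 (Chen) > 38,000 (Wren) > 33,000 (Ivan) > 32,000 (Quinn)
Jules has the top bid at or above the reserve ($55,000).
max(second-highest $43,000, reserve $48,000) = $48,000.

Jules pays $48,000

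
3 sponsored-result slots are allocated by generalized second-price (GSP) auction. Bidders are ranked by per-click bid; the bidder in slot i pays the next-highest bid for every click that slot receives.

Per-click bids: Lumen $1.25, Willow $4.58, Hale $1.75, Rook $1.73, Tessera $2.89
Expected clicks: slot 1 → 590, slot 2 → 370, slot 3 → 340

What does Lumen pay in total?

Per-click bids in order: $4.58 (Willow) > $2.89 (Tessera) > $1.75 (Hale) > $1.73 (Rook) > …
Lumen ranks below slot 3 → no slot, pays nothing.

Lumen pays $0.00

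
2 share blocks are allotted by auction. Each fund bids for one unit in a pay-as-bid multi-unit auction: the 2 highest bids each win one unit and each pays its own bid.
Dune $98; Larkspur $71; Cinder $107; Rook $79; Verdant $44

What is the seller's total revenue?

Total revenue: $205

Sorting: 107 (Cinder), 98 (Dune), 79 (Rook), 71 (Larkspur), …
The 2 highest are Cinder, Dune.
Total revenue = 107 + 98 = $205.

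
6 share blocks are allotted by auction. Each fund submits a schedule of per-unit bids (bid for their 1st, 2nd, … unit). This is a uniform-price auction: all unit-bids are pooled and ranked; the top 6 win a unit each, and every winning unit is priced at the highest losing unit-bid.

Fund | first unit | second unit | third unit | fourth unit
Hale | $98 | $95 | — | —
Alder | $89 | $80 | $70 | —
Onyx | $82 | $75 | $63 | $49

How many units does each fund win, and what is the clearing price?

Alder 2, Hale 2, Onyx 2; clearing price $70

Merging the schedules and taking the best 6: 98 (Hale-1), 95 (Hale-2), 89 (Alder-1), 82 (Onyx-1), 80 (Alder-2), 75 (Onyx-2)
First bid not allocated: $70.
Allocation: Alder 2, Hale 2, Onyx 2.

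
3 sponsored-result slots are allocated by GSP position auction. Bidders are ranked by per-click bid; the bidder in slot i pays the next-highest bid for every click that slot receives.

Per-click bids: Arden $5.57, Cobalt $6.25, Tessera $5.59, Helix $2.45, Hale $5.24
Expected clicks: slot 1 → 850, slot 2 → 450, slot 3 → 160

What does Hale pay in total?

Per-click bids in order: $6.25 (Cobalt) > $5.59 (Tessera) > $5.57 (Arden) > $5.24 (Hale) > …
Hale ranks below slot 3 → no slot, pays nothing.

Hale pays $0.00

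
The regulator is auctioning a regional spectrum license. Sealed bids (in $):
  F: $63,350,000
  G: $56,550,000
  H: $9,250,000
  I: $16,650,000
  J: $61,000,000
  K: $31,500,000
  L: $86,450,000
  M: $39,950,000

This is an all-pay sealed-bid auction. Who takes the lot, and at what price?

L pays $86,450,000

Sorting bids: 86,450,000 (L) > 63,350,000 (F) > 61,000,000 (J) > 56,550,000 (G) > 39,950,000 (M) > 31,500,000 (K) > …
L wins with the top bid; all bids are sunk regardless.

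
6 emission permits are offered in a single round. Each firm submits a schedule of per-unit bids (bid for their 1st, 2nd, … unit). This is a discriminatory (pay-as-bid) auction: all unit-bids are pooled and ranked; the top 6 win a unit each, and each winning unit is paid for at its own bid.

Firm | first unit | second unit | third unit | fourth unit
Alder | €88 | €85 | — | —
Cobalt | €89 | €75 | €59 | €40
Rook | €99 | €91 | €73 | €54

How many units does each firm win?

Alder 2, Cobalt 2, Rook 2

All unit-bids, highest first — top 6: 99 (Rook-1), 91 (Rook-2), 89 (Cobalt-1), 88 (Alder-1), 85 (Alder-2), 75 (Cobalt-2)
Next rejected bid: €73 (not a price — pay-as-bid).
Allocation: Alder 2, Cobalt 2, Rook 2.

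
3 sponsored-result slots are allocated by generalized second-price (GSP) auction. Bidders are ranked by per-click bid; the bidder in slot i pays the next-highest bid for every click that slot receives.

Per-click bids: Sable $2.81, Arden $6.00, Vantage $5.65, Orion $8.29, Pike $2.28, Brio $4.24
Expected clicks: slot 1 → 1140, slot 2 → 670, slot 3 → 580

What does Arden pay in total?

Arden pays $3785.50

Per-click bids in order: $8.29 (Orion) > $6.00 (Arden) > $5.65 (Vantage) > $4.24 (Brio) > …
Arden holds slot 2 → pays next bid $5.65 × 670 clicks = $3785.50.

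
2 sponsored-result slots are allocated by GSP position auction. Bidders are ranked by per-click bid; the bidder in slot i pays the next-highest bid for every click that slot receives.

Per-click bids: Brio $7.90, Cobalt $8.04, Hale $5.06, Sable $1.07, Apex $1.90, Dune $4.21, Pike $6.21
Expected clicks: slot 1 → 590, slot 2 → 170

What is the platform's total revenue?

Total revenue: $5716.70

Per-click bids in order: $8.04 (Cobalt) > $7.90 (Brio) > $6.21 (Pike) > …
Slot 1: Cobalt pays $7.90 × 590 = $4661.00
Slot 2: Brio pays $6.21 × 170 = $1055.70
Total = $5716.70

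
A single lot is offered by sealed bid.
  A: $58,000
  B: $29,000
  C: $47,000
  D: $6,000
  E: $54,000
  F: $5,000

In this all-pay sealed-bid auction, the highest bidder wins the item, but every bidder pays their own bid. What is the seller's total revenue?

All-pay sealed-bid auction: the highest bidder wins the item, but every bidder pays their own bid.
Bids in order: 58,000 (A) > 54,000 (E) > 47,000 (C) > 29,000 (B) > 6,000 (D) > 5,000 (F)
A wins with the top bid; all bids are sunk regardless.
Every bidder forfeits their bid regardless of winning.
Revenue = 58,000 + 29,000 + 47,000 + 6,000 + 54,000 + 5,000 = $199,000.

Total revenue: $199,000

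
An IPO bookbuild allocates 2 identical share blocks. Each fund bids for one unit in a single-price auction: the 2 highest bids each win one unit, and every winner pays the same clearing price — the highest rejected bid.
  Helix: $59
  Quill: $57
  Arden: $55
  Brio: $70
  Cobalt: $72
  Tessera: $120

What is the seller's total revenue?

Total revenue: $140

Bids ranked high→low: 120 (Tessera), 72 (Cobalt), 70 (Brio), 59 (Helix), …
Winners (2 units): Tessera, Cobalt.
Clearing price = highest rejected bid = $70.
Total revenue = 2 × $70 = $140.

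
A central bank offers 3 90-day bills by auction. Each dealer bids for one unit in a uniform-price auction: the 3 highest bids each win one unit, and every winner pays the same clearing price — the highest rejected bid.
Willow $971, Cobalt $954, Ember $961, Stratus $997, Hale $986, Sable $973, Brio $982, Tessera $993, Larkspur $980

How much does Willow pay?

Willow pays $0

Bids ranked high→low: 997 (Stratus), 993 (Tessera), 986 (Hale), 982 (Brio), 980 (Larkspur), …
Top 3: Stratus, Tessera, Hale.
First losing bid is Brio's $982, which sets the uniform price.
Willow does not win → pays $0.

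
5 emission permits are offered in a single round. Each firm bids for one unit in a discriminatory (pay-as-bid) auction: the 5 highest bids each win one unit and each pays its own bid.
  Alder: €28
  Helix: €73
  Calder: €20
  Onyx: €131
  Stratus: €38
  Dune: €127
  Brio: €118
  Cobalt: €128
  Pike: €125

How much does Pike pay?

Sorting: 131 (Onyx), 128 (Cobalt), 127 (Dune), 125 (Pike), 118 (Brio), 73 (Helix), 38 (Stratus), …
Top 5: Onyx, Cobalt, Dune, Pike, Brio.
Pike wins → own bid €125.

Pike pays €125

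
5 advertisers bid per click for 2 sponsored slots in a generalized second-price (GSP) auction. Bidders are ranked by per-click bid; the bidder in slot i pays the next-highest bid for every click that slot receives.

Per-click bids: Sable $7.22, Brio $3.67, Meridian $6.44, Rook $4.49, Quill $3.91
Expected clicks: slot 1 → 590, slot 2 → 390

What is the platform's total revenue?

Total revenue: $5550.70

Sorting advertisers: $7.22 (Sable) > $6.44 (Meridian) > $4.49 (Rook) > …
Slot 1: Sable pays $6.44 × 590 = $3799.60
Slot 2: Meridian pays $4.49 × 390 = $1751.10
Total = $5550.70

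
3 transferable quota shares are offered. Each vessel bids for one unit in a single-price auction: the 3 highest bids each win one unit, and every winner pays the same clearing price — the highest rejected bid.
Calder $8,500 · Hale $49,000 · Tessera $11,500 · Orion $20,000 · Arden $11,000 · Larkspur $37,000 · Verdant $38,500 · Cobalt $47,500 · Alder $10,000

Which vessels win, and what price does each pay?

Sorting: 49,000 (Hale), 47,500 (Cobalt), 38,500 (Verdant), 37,000 (Larkspur), 20,000 (Orion), …
The 3 highest are Hale, Cobalt, Verdant.
Highest unsuccessful bid: $37,000 → clearing price.

Hale, Cobalt, Verdant; each pays $37,000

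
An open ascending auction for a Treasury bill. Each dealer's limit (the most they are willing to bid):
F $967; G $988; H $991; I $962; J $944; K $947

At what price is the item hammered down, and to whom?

H wins at $988

Limits ranked: 991 (H) > 988 (G) > 967 (F) > 962 (I) > 947 (K) > 944 (J)
G is the last rival to drop out, at $988; H remains and wins at that price.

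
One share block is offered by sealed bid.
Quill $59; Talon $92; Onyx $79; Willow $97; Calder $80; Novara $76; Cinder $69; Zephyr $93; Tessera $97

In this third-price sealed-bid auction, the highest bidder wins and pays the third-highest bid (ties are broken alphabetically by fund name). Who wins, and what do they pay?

Third-price sealed-bid auction: the highest bidder wins and pays the third-highest bid.
Bids in order: 97 (Tessera) > 97 (Willow) > 93 (Zephyr) > 92 (Talon) > 80 (Calder) > 79 (Onyx) > …
Tie at $97 → Tessera wins by tie-break.
Tessera wins; payment is bid #3 in the ranking = $93.

Tessera pays $93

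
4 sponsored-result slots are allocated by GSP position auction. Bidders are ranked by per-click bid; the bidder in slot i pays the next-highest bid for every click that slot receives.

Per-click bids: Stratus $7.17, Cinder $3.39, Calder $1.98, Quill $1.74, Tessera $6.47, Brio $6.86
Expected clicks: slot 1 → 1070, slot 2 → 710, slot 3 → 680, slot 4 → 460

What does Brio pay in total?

Brio pays $4593.70

Ranked by bid: $7.17 (Stratus) > $6.86 (Brio) > $6.47 (Tessera) > $3.39 (Cinder) > $1.98 (Calder) > …
Brio holds slot 2 → pays next bid $6.47 × 710 clicks = $4593.70.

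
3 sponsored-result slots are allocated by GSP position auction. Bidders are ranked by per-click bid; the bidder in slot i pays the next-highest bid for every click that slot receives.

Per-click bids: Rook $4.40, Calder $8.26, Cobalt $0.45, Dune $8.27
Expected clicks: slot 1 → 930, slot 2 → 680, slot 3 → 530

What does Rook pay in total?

Rook pays $238.50

Per-click bids in order: $8.27 (Dune) > $8.26 (Calder) > $4.40 (Rook) > $0.45 (Cobalt)
Rook holds slot 3 → pays next bid $0.45 × 530 clicks = $238.50.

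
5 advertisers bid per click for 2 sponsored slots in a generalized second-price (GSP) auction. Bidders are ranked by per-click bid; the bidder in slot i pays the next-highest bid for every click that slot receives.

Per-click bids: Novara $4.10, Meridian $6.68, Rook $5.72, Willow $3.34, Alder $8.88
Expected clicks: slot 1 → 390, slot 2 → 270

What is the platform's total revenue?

Sorting advertisers: $8.88 (Alder) > $6.68 (Meridian) > $5.72 (Rook) > …
Slot 1: Alder pays $6.68 × 390 = $2605.20
Slot 2: Meridian pays $5.72 × 270 = $1544.40
Total = $4149.60

Total revenue: $4149.60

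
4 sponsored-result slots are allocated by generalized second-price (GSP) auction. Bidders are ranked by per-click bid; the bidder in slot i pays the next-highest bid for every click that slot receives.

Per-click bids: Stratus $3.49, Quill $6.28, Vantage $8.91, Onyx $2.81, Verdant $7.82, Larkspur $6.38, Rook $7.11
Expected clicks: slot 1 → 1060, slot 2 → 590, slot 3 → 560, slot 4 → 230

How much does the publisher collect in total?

Total revenue: $17501.30

Per-click bids in order: $8.91 (Vantage) > $7.82 (Verdant) > $7.11 (Rook) > $6.38 (Larkspur) > $6.28 (Quill) > …
Slot 1: Vantage pays $7.82 × 1060 = $8289.20
Slot 2: Verdant pays $7.11 × 590 = $4194.90
Slot 3: Rook pays $6.38 × 560 = $3572.80
Slot 4: Larkspur pays $6.28 × 230 = $1444.40
Total = $17501.30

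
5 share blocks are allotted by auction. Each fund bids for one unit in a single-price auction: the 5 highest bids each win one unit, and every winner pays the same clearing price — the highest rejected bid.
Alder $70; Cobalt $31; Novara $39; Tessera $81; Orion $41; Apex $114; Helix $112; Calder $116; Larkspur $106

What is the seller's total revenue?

Total revenue: $350

Ordering the bids: 116 (Calder), 114 (Apex), 112 (Helix), 106 (Larkspur), 81 (Tessera), 70 (Alder), 41 (Orion), …
Winners (5 units): Calder, Apex, Helix, Larkspur, Tessera.
Clearing price = highest rejected bid = $70.
Total revenue = 5 × $70 = $350.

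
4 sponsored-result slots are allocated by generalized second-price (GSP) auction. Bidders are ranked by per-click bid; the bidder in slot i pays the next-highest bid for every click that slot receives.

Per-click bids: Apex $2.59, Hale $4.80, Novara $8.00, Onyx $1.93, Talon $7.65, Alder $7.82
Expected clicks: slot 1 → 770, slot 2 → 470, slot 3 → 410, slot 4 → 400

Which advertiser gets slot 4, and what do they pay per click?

Hale; $2.59 per click

Sorting advertisers: $8.00 (Novara) > $7.82 (Alder) > $7.65 (Talon) > $4.80 (Hale) > $2.59 (Apex) > …
Slot 4 goes to the fourth-ranked bidder, Hale, who pays the next bid down: $2.59/click.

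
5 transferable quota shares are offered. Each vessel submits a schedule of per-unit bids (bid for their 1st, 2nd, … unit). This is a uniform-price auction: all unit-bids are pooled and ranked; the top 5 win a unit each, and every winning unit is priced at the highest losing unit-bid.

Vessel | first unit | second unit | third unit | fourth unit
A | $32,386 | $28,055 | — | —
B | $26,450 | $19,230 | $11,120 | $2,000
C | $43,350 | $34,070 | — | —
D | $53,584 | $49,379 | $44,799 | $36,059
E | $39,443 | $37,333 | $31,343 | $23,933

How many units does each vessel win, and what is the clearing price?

Pooled unit-bids ranked (top 5): 53,584 (D-1), 49,379 (D-2), 44,799 (D-3), 43,350 (C-1), 39,443 (E-1)
First bid not allocated: $37,333.
Allocation: C 1, D 3, E 1.

C 1, D 3, E 1; clearing price $37,333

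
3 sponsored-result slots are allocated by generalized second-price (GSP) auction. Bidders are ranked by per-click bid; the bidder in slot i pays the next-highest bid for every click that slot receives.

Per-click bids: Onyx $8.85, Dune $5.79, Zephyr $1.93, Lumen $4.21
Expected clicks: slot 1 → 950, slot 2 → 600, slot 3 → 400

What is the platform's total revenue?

Total revenue: $8798.50

Ranked by bid: $8.85 (Onyx) > $5.79 (Dune) > $4.21 (Lumen) > $1.93 (Zephyr)
Slot 1: Onyx pays $5.79 × 950 = $5500.50
Slot 2: Dune pays $4.21 × 600 = $2526.00
Slot 3: Lumen pays $1.93 × 400 = $772.00
Total = $8798.50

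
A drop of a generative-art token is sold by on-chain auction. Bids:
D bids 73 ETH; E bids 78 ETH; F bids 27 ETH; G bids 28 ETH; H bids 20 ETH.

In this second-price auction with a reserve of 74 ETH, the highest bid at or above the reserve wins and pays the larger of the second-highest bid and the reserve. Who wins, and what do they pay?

E pays 74 ETH

Sorting bids: 78 (E) > 73 (D) > 28 (G) > 27 (F) > 20 (H)
E has the top bid at or above the reserve (78 ETH).
max(second-highest 73 ETH, reserve 74 ETH) = 74 ETH.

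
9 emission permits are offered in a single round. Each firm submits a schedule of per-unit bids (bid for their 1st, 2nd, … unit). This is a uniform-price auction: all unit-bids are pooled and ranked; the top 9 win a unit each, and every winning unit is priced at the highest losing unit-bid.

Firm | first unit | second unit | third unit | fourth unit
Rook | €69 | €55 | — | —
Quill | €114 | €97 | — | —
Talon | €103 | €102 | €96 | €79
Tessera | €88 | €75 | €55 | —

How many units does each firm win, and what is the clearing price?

Quill 2, Rook 1, Talon 4, Tessera 2; clearing price €55

Merging the schedules and taking the best 9: 114 (Quill-1), 103 (Talon-1), 102 (Talon-2), 97 (Quill-2), 96 (Talon-3), 88 (Tessera-1), 79 (Talon-4), 75 (Tessera-2), 69 (Rook-1)
Highest rejected unit-bid = €55.
Allocation: Quill 2, Rook 1, Talon 4, Tessera 2.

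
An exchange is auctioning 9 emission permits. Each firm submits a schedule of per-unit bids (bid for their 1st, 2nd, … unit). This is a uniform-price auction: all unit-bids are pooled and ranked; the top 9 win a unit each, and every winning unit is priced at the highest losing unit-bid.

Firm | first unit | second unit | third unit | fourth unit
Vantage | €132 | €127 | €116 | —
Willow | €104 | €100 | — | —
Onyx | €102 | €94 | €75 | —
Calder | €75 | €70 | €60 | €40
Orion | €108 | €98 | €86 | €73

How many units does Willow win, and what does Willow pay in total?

All unit-bids, highest first — top 9: 132 (Vantage-1), 127 (Vantage-2), 116 (Vantage-3), 108 (Orion-1), 104 (Willow-1), 102 (Onyx-1), 100 (Willow-2), 98 (Orion-2), 94 (Onyx-2)
Highest rejected unit-bid = €86.
Willow wins 2 unit(s) at €86 each.

Willow: 2 units, pays €172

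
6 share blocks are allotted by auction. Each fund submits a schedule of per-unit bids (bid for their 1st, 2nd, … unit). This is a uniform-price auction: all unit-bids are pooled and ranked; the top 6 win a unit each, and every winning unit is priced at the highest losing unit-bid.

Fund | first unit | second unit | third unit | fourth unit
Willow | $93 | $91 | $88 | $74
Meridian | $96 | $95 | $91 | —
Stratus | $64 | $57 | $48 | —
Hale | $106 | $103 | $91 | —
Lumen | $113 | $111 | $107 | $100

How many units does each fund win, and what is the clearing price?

Hale 2, Lumen 4; clearing price $96

Pooled unit-bids ranked (top 6): 113 (Lumen-1), 111 (Lumen-2), 107 (Lumen-3), 106 (Hale-1), 103 (Hale-2), 100 (Lumen-4)
First bid not allocated: $96.
Allocation: Hale 2, Lumen 4.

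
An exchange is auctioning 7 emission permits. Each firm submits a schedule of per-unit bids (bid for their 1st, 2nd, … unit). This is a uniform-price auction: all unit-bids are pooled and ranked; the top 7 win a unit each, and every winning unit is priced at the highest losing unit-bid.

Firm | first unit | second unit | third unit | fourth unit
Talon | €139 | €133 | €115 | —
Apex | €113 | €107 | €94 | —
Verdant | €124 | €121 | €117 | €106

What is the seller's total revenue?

All unit-bids, highest first — top 7: 139 (Talon-1), 133 (Talon-2), 124 (Verdant-1), 121 (Verdant-2), 117 (Verdant-3), 115 (Talon-3), 113 (Apex-1)
Highest rejected unit-bid = €107.
Allocation: Apex 1, Talon 3, Verdant 3. Every unit priced at €107.
Revenue = 7 × 107 = €749.

Total revenue: €749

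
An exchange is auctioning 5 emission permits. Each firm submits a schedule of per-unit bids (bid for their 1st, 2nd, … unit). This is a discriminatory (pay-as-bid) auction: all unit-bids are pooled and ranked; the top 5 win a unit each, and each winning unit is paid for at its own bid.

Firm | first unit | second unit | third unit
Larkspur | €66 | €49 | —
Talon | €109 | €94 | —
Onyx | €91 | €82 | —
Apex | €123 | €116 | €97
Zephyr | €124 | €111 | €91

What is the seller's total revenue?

Pooled unit-bids ranked (top 5): 124 (Zephyr-1), 123 (Apex-1), 116 (Apex-2), 111 (Zephyr-2), 109 (Talon-1)
Next rejected bid: €97 (not a price — pay-as-bid).
Each winning unit pays its own bid.
Revenue = 124 + 123 + 116 + 111 + 109 = €583.

Total revenue: €583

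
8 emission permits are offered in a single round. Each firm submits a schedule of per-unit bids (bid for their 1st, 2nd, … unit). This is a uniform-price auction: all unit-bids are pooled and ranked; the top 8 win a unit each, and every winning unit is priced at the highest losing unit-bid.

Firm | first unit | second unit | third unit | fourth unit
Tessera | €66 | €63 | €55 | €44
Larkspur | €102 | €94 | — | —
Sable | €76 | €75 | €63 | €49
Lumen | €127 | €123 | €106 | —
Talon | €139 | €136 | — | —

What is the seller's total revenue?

Merging the schedules and taking the best 8: 139 (Talon-1), 136 (Talon-2), 127 (Lumen-1), 123 (Lumen-2), 106 (Lumen-3), 102 (Larkspur-1), 94 (Larkspur-2), 76 (Sable-1)
Highest rejected unit-bid = €75.
Allocation: Larkspur 2, Lumen 3, Sable 1, Talon 2. Every unit priced at €75.
Revenue = 8 × 75 = €600.

Total revenue: €600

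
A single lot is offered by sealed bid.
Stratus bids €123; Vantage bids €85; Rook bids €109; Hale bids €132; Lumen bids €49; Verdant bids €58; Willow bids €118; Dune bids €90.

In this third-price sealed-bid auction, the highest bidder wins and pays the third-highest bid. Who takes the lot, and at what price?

Bids in order: 132 (Hale) > 123 (Stratus) > 118 (Willow) > 109 (Rook) > 90 (Dune) > 85 (Vantage) > …
Hale is highest; pays the third-highest bid, €118.

Hale pays €118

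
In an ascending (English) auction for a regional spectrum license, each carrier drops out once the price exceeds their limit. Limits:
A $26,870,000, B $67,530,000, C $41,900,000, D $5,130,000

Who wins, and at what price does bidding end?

Open ascending-bid auction: the price rises until one bidder remains; the winner pays the price at which the last rival dropped out.
Limits ranked: 67,530,000 (B) > 41,900,000 (C) > 26,870,000 (A) > 5,130,000 (D)
Bidding ends when C exits at $41,900,000; B takes it.

B wins at $41,900,000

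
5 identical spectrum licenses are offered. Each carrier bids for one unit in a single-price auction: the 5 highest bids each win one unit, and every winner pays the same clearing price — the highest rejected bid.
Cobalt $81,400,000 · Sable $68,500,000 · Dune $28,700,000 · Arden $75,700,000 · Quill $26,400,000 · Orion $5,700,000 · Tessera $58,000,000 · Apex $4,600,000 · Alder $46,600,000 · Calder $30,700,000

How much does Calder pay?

Calder pays $0

Sorting: 81,400,000 (Cobalt), 75,700,000 (Arden), 68,500,000 (Sable), 58,000,000 (Tessera), 46,600,000 (Alder), 30,700,000 (Calder), 28,700,000 (Dune), …
The 5 highest are Cobalt, Arden, Sable, Tessera, Alder.
Highest unsuccessful bid: $30,700,000 → clearing price.
Calder does not win → pays $0.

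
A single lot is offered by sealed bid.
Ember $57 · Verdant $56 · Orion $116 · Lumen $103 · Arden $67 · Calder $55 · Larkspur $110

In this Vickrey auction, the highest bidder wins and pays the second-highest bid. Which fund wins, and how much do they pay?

Orion pays $110

Rule: the highest bidder wins and pays the second-highest bid.
Bids ranked: 116 (Orion) > 110 (Larkspur) > 103 (Lumen) > 67 (Arden) > 57 (Ember) > 56 (Verdant) > …
Orion wins with the highest bid; price is set by the runner-up at $110.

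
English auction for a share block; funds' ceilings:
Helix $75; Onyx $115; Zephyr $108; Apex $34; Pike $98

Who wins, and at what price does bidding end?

Onyx wins at $108

Limits in order: 115 (Onyx) > 108 (Zephyr) > 98 (Pike) > 75 (Helix) > 34 (Apex)
Bidding ends when Zephyr exits at $108; Onyx takes it.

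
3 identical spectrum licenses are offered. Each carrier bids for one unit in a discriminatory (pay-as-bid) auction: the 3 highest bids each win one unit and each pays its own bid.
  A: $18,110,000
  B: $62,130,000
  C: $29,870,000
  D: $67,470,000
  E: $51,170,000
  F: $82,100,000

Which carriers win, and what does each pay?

F $82,100,000, D $67,470,000, B $62,130,000

Bids ranked high→low: 82,100,000 (F), 67,470,000 (D), 62,130,000 (B), 51,170,000 (E), 29,870,000 (C), …
The 3 highest are F, D, B.
Each winner pays its own bid: F $82,100,000, D $67,470,000, B $62,130,000.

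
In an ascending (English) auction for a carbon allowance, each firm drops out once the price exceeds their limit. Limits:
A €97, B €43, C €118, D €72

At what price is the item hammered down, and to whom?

C wins at €97

Sorting limits: 118 (C) > 97 (A) > 72 (D) > 43 (B)
A is the last rival to drop out, at €97; C remains and wins at that price.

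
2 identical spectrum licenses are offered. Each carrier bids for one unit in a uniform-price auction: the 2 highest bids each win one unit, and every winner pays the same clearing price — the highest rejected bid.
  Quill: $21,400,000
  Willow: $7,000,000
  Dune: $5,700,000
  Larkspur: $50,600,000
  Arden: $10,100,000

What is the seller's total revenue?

Ordering the bids: 50,600,000 (Larkspur), 21,400,000 (Quill), 10,100,000 (Arden), 7,000,000 (Willow), …
Top 2: Larkspur, Quill.
First losing bid is Arden's $10,100,000, which sets the uniform price.
Total revenue = 2 × $10,100,000 = $20,200,000.

Total revenue: $20,200,000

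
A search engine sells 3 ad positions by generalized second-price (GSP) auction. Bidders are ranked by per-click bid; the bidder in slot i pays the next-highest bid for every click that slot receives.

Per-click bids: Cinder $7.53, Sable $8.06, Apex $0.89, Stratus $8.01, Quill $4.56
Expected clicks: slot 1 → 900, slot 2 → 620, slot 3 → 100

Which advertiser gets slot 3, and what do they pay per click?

Per-click bids in order: $8.06 (Sable) > $8.01 (Stratus) > $7.53 (Cinder) > $4.56 (Quill) > …
Slot 3 goes to the third-ranked bidder, Cinder, who pays the next bid down: $4.56/click.

Cinder; $4.56 per click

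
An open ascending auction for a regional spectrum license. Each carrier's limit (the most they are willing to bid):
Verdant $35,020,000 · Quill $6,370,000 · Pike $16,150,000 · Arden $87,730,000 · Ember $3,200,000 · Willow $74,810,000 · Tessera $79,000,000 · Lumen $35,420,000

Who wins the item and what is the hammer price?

Open ascending-bid auction: the price rises until one bidder remains; the winner pays the price at which the last rival dropped out.
Limits ranked: 87,730,000 (Arden) > 79,000,000 (Tessera) > 74,810,000 (Willow) > 35,420,000 (Lumen) > 35,020,000 (Verdant) > 16,150,000 (Pike) > …
Bidding ends when Tessera exits at $79,000,000; Arden takes it.

Arden wins at $79,000,000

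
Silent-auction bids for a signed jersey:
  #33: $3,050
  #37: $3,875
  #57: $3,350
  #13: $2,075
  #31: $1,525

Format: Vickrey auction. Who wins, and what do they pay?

Rule: the highest bidder wins and pays the second-highest bid.
Bids ranked: 3,875 (#37) > 3,350 (#57) > 3,050 (#33) > 2,075 (#13) > 1,525 (#31)
#37 is highest; pays the second-highest bid, $3,350.

#37 pays $3,350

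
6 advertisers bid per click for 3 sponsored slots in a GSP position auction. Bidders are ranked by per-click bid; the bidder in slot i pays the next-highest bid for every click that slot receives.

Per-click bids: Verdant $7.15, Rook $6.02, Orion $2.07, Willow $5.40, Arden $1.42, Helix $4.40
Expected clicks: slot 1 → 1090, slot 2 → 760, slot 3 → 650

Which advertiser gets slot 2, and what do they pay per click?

Rook; $5.40 per click

Per-click bids in order: $7.15 (Verdant) > $6.02 (Rook) > $5.40 (Willow) > $4.40 (Helix) > …
Slot 2 goes to the second-ranked bidder, Rook, who pays the next bid down: $5.40/click.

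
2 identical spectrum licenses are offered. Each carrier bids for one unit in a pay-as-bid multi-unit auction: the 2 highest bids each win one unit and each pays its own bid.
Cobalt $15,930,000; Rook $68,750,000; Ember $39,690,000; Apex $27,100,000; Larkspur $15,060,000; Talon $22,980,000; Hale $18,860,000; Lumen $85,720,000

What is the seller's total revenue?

Total revenue: $154,470,000

Sorting: 85,720,000 (Lumen), 68,750,000 (Rook), 39,690,000 (Ember), 27,100,000 (Apex), …
The 2 highest are Lumen, Rook.
Total revenue = 85,720,000 + 68,750,000 = $154,470,000.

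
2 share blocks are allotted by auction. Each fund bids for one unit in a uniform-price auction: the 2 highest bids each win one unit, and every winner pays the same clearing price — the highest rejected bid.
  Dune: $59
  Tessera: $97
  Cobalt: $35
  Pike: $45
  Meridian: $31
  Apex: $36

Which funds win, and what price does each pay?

Tessera, Dune; each pays $45

Ordering the bids: 97 (Tessera), 59 (Dune), 45 (Pike), 36 (Apex), …
Winners (2 units): Tessera, Dune.
First losing bid is Pike's $45, which sets the uniform price.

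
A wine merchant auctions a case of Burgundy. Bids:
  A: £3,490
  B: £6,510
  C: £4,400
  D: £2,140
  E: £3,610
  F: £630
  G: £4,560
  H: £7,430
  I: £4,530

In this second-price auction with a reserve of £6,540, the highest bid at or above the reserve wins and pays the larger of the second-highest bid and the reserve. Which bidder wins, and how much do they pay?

H pays £6,540

Sorting bids: 7,430 (H) > 6,510 (B) > 4,560 (G) > 4,530 (I) > 4,400 (C) > 3,610 (E) > …
Highest eligible bid: H at £7,430.
Second-highest bid £6,510 is below the reserve £6,540, so the reserve binds → payment £6,540.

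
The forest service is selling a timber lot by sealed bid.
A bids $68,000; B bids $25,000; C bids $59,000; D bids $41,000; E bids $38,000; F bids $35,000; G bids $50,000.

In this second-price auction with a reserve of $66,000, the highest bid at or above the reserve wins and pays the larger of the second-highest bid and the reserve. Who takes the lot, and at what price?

A pays $66,000

Bids in order: 68,000 (A) > 59,000 (C) > 50,000 (G) > 41,000 (D) > 38,000 (E) > 35,000 (F) > …
Highest eligible bid: A at $68,000.
max(second-highest $59,000, reserve $66,000) = $66,000.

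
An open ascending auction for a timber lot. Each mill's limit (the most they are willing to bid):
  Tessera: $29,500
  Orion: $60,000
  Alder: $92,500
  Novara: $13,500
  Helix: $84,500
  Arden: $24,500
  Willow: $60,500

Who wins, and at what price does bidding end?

Rule: the price rises until one bidder remains; the winner pays the price at which the last rival dropped out.
Limits ranked: 92,500 (Alder) > 84,500 (Helix) > 60,500 (Willow) > 60,000 (Orion) > 29,500 (Tessera) > 24,500 (Arden) > …
Once the price passes $84,500, only Alder is left; the hammer falls at Helix's limit of $84,500.

Alder wins at $84,500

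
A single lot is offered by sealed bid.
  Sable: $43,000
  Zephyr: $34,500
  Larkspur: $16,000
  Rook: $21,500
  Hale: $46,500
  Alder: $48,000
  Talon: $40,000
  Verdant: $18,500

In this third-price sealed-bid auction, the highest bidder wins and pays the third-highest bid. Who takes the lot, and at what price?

Third-price sealed-bid auction: the highest bidder wins and pays the third-highest bid.
Bids in order: 48,000 (Alder) > 46,500 (Hale) > 43,000 (Sable) > 40,000 (Talon) > 34,500 (Zephyr) > 21,500 (Rook) > …
Alder is highest; pays the third-highest bid, $43,000.

Alder pays $43,000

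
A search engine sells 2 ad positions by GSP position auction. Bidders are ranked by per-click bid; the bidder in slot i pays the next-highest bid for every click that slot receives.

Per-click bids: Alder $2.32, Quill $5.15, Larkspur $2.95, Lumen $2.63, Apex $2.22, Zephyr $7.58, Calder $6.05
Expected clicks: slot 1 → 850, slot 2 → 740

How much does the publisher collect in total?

Total revenue: $8953.50

Per-click bids in order: $7.58 (Zephyr) > $6.05 (Calder) > $5.15 (Quill) > …
Slot 1: Zephyr pays $6.05 × 850 = $5142.50
Slot 2: Calder pays $5.15 × 740 = $3811.00
Total = $8953.50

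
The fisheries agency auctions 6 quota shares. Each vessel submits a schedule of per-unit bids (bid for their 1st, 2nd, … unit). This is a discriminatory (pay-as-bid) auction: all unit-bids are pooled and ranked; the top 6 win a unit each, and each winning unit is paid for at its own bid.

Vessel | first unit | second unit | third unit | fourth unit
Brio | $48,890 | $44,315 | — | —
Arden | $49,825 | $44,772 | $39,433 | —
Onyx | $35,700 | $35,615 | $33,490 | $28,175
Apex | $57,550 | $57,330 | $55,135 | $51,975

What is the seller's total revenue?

Pooled unit-bids ranked (top 6): 57,550 (Apex-1), 57,330 (Apex-2), 55,135 (Apex-3), 51,975 (Apex-4), 49,825 (Arden-1), 48,890 (Brio-1)
Next rejected bid: $44,772 (not a price — pay-as-bid).
Each winning unit pays its own bid.
Revenue = 57,550 + 57,330 + 55,135 + 51,975 + 49,825 + 48,890 = $320,705.

Total revenue: $320,705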